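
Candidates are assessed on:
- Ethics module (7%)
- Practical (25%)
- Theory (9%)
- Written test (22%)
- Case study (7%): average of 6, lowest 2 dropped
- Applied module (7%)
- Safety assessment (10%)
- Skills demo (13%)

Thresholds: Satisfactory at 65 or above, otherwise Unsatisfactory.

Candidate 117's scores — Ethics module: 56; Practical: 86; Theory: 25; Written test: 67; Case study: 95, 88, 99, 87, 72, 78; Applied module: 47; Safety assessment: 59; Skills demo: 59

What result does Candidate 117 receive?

Case study: drop 72, 78 → average of remaining 4 = 369/4 = 92.25
Weighted total:
  Ethics module 56 × 0.07 = 3.92
  Practical 86 × 0.25 = 21.5
  Theory 25 × 0.09 = 2.25
  Written test 67 × 0.22 = 14.74
  Case study 92.25 × 0.07 = 6.4575
  Applied module 47 × 0.07 = 3.29
  Safety assessment 59 × 0.1 = 5.9
  Skills demo 59 × 0.13 = 7.67
Sum = 65.7275
65.7275 ≥ 65 → Satisfactory

Satisfactory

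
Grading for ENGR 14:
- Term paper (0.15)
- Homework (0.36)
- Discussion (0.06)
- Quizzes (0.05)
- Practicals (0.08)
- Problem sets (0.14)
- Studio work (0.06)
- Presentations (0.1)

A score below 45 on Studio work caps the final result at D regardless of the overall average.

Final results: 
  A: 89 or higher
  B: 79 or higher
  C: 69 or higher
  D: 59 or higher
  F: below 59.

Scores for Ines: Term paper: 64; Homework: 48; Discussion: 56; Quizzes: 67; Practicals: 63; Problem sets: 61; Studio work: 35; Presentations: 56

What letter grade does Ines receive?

F

Studio work score 35 < 45: minimum not met.
Weighted total:
  Term paper 64 × 0.15 = 9.6
  Homework 48 × 0.36 = 17.28
  Discussion 56 × 0.06 = 3.36
  Quizzes 67 × 0.05 = 3.35
  Practicals 63 × 0.08 = 5.04
  Problem sets 61 × 0.14 = 8.54
  Studio work 35 × 0.06 = 2.1
  Presentations 56 × 0.1 = 5.6
Sum = 54.87
54.87 would be F; cap at D applies → F.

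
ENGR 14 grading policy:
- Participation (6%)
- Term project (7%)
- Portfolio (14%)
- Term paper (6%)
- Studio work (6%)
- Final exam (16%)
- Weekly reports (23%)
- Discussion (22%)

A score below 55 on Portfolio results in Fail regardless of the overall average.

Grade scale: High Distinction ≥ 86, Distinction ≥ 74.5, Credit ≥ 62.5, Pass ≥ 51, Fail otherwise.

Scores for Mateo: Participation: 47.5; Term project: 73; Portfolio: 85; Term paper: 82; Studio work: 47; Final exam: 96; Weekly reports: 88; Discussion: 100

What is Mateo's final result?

Distinction

Portfolio score 85 ≥ 55: minimum met.
Weighted total:
  Participation 47.5 × 0.06 = 2.85
  Term project 73 × 0.07 = 5.11
  Portfolio 85 × 0.14 = 11.9
  Term paper 82 × 0.06 = 4.92
  Studio work 47 × 0.06 = 2.82
  Final exam 96 × 0.16 = 15.36
  Weekly reports 88 × 0.23 = 20.24
  Discussion 100 × 0.22 = 22
Sum = 85.2
85.2 is ≥ 74.5 and < 86 → Distinction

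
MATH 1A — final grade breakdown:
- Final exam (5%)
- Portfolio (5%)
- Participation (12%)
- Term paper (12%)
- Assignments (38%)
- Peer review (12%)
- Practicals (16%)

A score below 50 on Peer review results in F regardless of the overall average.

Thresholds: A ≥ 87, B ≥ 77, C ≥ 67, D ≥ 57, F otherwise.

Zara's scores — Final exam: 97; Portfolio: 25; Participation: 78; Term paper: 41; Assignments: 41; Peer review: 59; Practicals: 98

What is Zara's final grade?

Peer review score 59 ≥ 50: minimum met.
Weighted total:
  Final exam 97 × 0.05 = 4.85
  Portfolio 25 × 0.05 = 1.25
  Participation 78 × 0.12 = 9.36
  Term paper 41 × 0.12 = 4.92
  Assignments 41 × 0.38 = 15.58
  Peer review 59 × 0.12 = 7.08
  Practicals 98 × 0.16 = 15.68
Sum = 58.72
58.72 is ≥ 57 and < 67 → D

D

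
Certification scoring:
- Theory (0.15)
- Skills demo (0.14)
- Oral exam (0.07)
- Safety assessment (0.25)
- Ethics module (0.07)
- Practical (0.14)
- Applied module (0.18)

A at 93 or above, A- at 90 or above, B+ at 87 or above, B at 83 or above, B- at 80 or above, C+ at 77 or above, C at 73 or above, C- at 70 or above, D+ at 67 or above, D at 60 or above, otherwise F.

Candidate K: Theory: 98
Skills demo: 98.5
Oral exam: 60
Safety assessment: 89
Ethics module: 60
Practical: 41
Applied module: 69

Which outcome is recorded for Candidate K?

C+

Weighted total:
  Theory 98 × 0.15 = 14.7
  Skills demo 98.5 × 0.14 = 13.79
  Oral exam 60 × 0.07 = 4.2
  Safety assessment 89 × 0.25 = 22.25
  Ethics module 60 × 0.07 = 4.2
  Practical 41 × 0.14 = 5.74
  Applied module 69 × 0.18 = 12.42
Sum = 77.3
77.3 is ≥ 77 and < 80 → C+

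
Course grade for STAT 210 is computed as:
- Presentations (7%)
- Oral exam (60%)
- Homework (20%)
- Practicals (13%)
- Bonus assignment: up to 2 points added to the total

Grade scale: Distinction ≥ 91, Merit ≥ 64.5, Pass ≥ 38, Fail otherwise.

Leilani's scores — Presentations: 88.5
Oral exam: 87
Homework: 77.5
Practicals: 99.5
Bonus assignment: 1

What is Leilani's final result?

Weighted total:
  Presentations 88.5 × 0.07 = 6.195
  Oral exam 87 × 0.6 = 52.2
  Homework 77.5 × 0.2 = 15.5
  Practicals 99.5 × 0.13 = 12.935
Sum = 86.83
Bonus assignment: 86.83 + 1 = 87.83
87.83 is ≥ 64.5 and < 91 → Merit

Merit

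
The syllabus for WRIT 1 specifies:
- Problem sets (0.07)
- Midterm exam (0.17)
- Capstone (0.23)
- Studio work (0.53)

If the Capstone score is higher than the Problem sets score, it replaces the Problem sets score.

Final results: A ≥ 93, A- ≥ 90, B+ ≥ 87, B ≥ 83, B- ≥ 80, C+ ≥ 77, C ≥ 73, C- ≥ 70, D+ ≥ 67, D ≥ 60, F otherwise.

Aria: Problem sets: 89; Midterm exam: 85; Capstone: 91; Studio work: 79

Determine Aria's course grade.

Capstone (91) > Problem sets (89), so Problem sets counts as 91.
Weighted total:
  Problem sets 91 × 0.07 = 6.37
  Midterm exam 85 × 0.17 = 14.45
  Capstone 91 × 0.23 = 20.93
  Studio work 79 × 0.53 = 41.87
Sum = 83.62
83.62 is ≥ 83 and < 87 → B

B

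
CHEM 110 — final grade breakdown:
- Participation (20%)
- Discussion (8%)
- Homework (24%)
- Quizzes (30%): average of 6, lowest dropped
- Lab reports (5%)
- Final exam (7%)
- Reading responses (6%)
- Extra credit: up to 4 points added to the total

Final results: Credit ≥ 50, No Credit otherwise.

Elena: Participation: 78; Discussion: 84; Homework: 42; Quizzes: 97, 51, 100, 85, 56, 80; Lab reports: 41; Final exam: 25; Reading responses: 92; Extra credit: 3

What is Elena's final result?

Credit

Quizzes: drop 51 → average of remaining 5 = 418/5 = 83.6
Weighted total:
  Participation 78 × 0.2 = 15.6
  Discussion 84 × 0.08 = 6.72
  Homework 42 × 0.24 = 10.08
  Quizzes 83.6 × 0.3 = 25.08
  Lab reports 41 × 0.05 = 2.05
  Final exam 25 × 0.07 = 1.75
  Reading responses 92 × 0.06 = 5.52
Sum = 66.8
Extra credit: 66.8 + 3 = 69.8
69.8 ≥ 50 → Credit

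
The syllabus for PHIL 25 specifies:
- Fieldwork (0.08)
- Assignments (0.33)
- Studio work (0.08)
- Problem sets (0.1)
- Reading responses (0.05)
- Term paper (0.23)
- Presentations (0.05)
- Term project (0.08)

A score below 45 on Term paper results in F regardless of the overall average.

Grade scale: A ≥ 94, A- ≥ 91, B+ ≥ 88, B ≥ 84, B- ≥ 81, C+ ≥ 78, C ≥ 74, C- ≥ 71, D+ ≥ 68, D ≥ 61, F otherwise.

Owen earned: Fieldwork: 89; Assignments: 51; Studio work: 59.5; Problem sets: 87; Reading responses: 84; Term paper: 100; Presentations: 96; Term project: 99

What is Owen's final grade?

Term paper score 100 ≥ 45: minimum met.
Weighted total:
  Fieldwork 89 × 0.08 = 7.12
  Assignments 51 × 0.33 = 16.83
  Studio work 59.5 × 0.08 = 4.76
  Problem sets 87 × 0.1 = 8.7
  Reading responses 84 × 0.05 = 4.2
  Term paper 100 × 0.23 = 23
  Presentations 96 × 0.05 = 4.8
  Term project 99 × 0.08 = 7.92
Sum = 77.33
77.33 is ≥ 74 and < 78 → C

C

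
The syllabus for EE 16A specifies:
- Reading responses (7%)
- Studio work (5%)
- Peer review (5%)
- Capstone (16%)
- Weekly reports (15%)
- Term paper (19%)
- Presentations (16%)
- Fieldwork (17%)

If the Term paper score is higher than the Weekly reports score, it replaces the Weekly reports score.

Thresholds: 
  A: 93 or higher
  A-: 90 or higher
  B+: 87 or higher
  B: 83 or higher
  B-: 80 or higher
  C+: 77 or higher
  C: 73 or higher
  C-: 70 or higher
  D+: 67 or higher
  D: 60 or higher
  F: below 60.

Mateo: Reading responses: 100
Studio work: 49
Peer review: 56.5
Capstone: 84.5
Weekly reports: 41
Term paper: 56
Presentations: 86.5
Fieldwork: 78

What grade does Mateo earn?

C-

Term paper (56) > Weekly reports (41), so Weekly reports counts as 56.
Weighted total:
  Reading responses 100 × 0.07 = 7
  Studio work 49 × 0.05 = 2.45
  Peer review 56.5 × 0.05 = 2.825
  Capstone 84.5 × 0.16 = 13.52
  Weekly reports 56 × 0.15 = 8.4
  Term paper 56 × 0.19 = 10.64
  Presentations 86.5 × 0.16 = 13.84
  Fieldwork 78 × 0.17 = 13.26
Sum = 71.935
71.935 is ≥ 70 and < 73 → C-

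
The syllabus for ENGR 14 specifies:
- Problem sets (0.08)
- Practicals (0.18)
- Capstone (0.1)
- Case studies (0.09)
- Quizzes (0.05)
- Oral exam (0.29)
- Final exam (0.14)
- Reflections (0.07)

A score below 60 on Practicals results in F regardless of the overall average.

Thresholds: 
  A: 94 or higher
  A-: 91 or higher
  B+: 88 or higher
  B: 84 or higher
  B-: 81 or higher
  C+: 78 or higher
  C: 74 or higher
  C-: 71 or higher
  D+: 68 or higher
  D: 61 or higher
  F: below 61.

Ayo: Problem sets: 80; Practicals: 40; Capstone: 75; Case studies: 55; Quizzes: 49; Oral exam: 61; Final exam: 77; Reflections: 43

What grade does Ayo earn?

Practicals score 40 < 60: minimum not met.
Weighted total:
  Problem sets 80 × 0.08 = 6.4
  Practicals 40 × 0.18 = 7.2
  Capstone 75 × 0.1 = 7.5
  Case studies 55 × 0.09 = 4.95
  Quizzes 49 × 0.05 = 2.45
  Oral exam 61 × 0.29 = 17.69
  Final exam 77 × 0.14 = 10.78
  Reflections 43 × 0.07 = 3.01
Sum = 59.98
Because the Practicals minimum was not met, the result is F.

F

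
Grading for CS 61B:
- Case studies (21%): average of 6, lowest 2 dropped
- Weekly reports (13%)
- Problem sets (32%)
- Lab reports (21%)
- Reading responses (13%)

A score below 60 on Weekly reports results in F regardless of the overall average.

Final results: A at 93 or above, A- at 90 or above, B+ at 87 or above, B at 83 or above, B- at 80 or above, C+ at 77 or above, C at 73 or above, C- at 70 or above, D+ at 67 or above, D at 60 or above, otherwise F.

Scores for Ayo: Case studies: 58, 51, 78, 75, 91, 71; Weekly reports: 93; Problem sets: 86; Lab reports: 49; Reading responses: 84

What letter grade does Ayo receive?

C+

Case studies: drop 51, 58 → average of remaining 4 = 315/4 = 78.75
Weekly reports score 93 ≥ 60: minimum met.
Weighted total:
  Case studies 78.75 × 0.21 = 16.5375
  Weekly reports 93 × 0.13 = 12.09
  Problem sets 86 × 0.32 = 27.52
  Lab reports 49 × 0.21 = 10.29
  Reading responses 84 × 0.13 = 10.92
Sum = 77.3575
77.3575 is ≥ 77 and < 80 → C+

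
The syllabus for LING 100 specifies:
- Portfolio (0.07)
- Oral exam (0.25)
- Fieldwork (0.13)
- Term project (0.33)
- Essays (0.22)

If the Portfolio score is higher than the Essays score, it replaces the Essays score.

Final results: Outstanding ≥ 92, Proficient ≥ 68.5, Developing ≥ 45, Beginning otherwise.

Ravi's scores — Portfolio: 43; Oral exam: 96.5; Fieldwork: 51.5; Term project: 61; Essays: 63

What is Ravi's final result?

Portfolio (43) ≤ Essays (63), so Essays stays at 63.
Weighted total:
  Portfolio 43 × 0.07 = 3.01
  Oral exam 96.5 × 0.25 = 24.125
  Fieldwork 51.5 × 0.13 = 6.695
  Term project 61 × 0.33 = 20.13
  Essays 63 × 0.22 = 13.86
Sum = 67.82
67.82 is ≥ 45 and < 68.5 → Developing

Developing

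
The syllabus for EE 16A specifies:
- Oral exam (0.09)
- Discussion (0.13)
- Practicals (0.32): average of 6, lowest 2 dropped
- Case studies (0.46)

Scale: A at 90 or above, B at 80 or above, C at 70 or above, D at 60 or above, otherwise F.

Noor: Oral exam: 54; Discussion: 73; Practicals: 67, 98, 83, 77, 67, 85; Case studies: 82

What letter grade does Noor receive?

Practicals: drop 67, 67 → average of remaining 4 = 343/4 = 85.75
Weighted total:
  Oral exam 54 × 0.09 = 4.86
  Discussion 73 × 0.13 = 9.49
  Practicals 85.75 × 0.32 = 27.44
  Case studies 82 × 0.46 = 37.72
Sum = 79.51
79.51 is ≥ 70 and < 80 → C

C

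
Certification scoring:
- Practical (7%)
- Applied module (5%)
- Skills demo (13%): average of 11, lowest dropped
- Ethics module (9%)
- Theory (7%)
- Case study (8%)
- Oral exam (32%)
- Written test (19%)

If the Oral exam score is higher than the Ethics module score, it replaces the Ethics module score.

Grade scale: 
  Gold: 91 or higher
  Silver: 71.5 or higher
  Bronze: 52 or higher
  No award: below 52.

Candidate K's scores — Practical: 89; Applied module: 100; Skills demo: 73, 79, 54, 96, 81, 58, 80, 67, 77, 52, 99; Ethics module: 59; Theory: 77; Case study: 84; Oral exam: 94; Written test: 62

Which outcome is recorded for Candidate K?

Skills demo: drop 52 → average of remaining 10 = 764/10 = 76.4
Oral exam (94) > Ethics module (59), so Ethics module counts as 94.
Weighted total:
  Practical 89 × 0.07 = 6.23
  Applied module 100 × 0.05 = 5
  Skills demo 76.4 × 0.13 = 9.932
  Ethics module 94 × 0.09 = 8.46
  Theory 77 × 0.07 = 5.39
  Case study 84 × 0.08 = 6.72
  Oral exam 94 × 0.32 = 30.08
  Written test 62 × 0.19 = 11.78
Sum = 83.592
83.592 is ≥ 71.5 and < 91 → Silver

Silver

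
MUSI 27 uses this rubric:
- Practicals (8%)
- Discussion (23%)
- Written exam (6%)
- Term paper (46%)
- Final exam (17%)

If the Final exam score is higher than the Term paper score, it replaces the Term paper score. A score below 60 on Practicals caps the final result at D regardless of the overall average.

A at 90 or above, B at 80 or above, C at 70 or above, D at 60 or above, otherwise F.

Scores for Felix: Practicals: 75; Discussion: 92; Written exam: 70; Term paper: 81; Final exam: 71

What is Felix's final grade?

B

Final exam (71) ≤ Term paper (81), so Term paper stays at 81.
Practicals score 75 ≥ 60: minimum met.
Weighted total:
  Practicals 75 × 0.08 = 6
  Discussion 92 × 0.23 = 21.16
  Written exam 70 × 0.06 = 4.2
  Term paper 81 × 0.46 = 37.26
  Final exam 71 × 0.17 = 12.07
Sum = 80.69
80.69 is ≥ 80 and < 90 → B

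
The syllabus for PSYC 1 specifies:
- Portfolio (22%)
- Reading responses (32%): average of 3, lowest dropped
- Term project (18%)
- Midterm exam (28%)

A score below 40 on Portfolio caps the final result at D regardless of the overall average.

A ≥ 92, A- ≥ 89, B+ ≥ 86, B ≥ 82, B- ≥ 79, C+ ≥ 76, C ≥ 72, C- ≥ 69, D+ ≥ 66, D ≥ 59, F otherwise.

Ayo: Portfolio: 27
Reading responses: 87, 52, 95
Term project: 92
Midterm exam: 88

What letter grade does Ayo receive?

Reading responses: drop 52 → average of remaining 2 = 182/2 = 91
Portfolio score 27 < 40: minimum not met.
Weighted total:
  Portfolio 27 × 0.22 = 5.94
  Reading responses 91 × 0.32 = 29.12
  Term project 92 × 0.18 = 16.56
  Midterm exam 88 × 0.28 = 24.64
Sum = 76.26
76.26 would be C+; cap at D applies → D.

D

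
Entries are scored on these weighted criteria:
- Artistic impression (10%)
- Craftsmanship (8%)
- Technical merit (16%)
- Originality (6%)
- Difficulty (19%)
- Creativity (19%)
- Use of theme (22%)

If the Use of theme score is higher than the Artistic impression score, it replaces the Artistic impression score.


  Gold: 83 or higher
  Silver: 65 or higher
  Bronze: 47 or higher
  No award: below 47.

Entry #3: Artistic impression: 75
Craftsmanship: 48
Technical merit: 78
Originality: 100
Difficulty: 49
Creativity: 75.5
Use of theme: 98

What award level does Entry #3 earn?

Use of theme (98) > Artistic impression (75), so Artistic impression counts as 98.
Weighted total:
  Artistic impression 98 × 0.1 = 9.8
  Craftsmanship 48 × 0.08 = 3.84
  Technical merit 78 × 0.16 = 12.48
  Originality 100 × 0.06 = 6
  Difficulty 49 × 0.19 = 9.31
  Creativity 75.5 × 0.19 = 14.345
  Use of theme 98 × 0.22 = 21.56
Sum = 77.335
77.335 is ≥ 65 and < 83 → Silver

Silver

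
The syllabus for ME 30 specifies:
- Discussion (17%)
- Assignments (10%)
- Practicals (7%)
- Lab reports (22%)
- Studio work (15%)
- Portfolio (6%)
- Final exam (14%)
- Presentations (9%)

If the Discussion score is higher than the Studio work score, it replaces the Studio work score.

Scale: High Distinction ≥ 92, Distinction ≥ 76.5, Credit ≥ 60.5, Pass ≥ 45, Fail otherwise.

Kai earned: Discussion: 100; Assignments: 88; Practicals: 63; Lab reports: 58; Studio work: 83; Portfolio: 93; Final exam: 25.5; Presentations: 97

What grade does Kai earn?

Credit

Discussion (100) > Studio work (83), so Studio work counts as 100.
Weighted total:
  Discussion 100 × 0.17 = 17
  Assignments 88 × 0.1 = 8.8
  Practicals 63 × 0.07 = 4.41
  Lab reports 58 × 0.22 = 12.76
  Studio work 100 × 0.15 = 15
  Portfolio 93 × 0.06 = 5.58
  Final exam 25.5 × 0.14 = 3.57
  Presentations 97 × 0.09 = 8.73
Sum = 75.85
75.85 is ≥ 60.5 and < 76.5 → Credit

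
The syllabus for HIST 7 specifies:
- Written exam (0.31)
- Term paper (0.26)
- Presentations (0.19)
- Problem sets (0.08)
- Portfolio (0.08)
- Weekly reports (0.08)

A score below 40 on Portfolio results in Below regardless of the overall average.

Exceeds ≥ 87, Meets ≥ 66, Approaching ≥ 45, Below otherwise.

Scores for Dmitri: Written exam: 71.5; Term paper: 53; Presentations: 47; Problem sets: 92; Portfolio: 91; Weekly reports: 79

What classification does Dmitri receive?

Approaching

Portfolio score 91 ≥ 40: minimum met.
Weighted total:
  Written exam 71.5 × 0.31 = 22.165
  Term paper 53 × 0.26 = 13.78
  Presentations 47 × 0.19 = 8.93
  Problem sets 92 × 0.08 = 7.36
  Portfolio 91 × 0.08 = 7.28
  Weekly reports 79 × 0.08 = 6.32
Sum = 65.835
65.835 is ≥ 45 and < 66 → Approaching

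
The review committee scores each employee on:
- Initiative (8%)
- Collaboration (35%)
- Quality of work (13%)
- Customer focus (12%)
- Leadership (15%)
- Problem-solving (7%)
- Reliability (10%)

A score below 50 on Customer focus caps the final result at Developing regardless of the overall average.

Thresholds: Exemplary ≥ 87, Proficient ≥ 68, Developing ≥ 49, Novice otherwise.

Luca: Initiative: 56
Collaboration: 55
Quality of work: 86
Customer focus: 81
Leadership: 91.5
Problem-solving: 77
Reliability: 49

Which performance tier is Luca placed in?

Proficient

Customer focus score 81 ≥ 50: minimum met.
Weighted total:
  Initiative 56 × 0.08 = 4.48
  Collaboration 55 × 0.35 = 19.25
  Quality of work 86 × 0.13 = 11.18
  Customer focus 81 × 0.12 = 9.72
  Leadership 91.5 × 0.15 = 13.725
  Problem-solving 77 × 0.07 = 5.39
  Reliability 49 × 0.1 = 4.9
Sum = 68.645
68.645 is ≥ 68 and < 87 → Proficient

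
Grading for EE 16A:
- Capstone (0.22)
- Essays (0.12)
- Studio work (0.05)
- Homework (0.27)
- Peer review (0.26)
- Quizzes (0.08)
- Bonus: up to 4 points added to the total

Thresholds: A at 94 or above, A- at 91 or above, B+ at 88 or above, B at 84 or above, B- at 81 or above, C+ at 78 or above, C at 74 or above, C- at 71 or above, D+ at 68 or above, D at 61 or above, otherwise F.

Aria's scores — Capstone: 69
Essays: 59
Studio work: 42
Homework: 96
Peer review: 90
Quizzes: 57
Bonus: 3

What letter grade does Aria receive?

B-

Weighted total:
  Capstone 69 × 0.22 = 15.18
  Essays 59 × 0.12 = 7.08
  Studio work 42 × 0.05 = 2.1
  Homework 96 × 0.27 = 25.92
  Peer review 90 × 0.26 = 23.4
  Quizzes 57 × 0.08 = 4.56
Sum = 78.24
Bonus: 78.24 + 3 = 81.24
81.24 is ≥ 81 and < 84 → B-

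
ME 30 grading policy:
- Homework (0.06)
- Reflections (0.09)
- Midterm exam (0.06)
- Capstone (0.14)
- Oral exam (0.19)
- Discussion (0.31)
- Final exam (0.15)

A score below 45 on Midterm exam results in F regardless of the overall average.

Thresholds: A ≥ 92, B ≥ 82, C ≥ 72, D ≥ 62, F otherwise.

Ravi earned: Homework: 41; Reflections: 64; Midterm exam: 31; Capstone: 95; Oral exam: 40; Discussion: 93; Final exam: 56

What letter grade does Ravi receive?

F

Midterm exam score 31 < 45: minimum not met.
Weighted total:
  Homework 41 × 0.06 = 2.46
  Reflections 64 × 0.09 = 5.76
  Midterm exam 31 × 0.06 = 1.86
  Capstone 95 × 0.14 = 13.3
  Oral exam 40 × 0.19 = 7.6
  Discussion 93 × 0.31 = 28.83
  Final exam 56 × 0.15 = 8.4
Sum = 68.21
Because the Midterm exam minimum was not met, the result is F.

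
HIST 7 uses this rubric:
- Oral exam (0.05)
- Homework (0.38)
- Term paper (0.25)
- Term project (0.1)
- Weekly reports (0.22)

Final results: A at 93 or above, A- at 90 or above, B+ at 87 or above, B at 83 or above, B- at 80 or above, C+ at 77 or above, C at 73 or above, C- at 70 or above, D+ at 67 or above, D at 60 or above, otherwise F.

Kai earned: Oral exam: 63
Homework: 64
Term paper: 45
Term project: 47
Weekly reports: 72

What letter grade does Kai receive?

F

Weighted total:
  Oral exam 63 × 0.05 = 3.15
  Homework 64 × 0.38 = 24.32
  Term paper 45 × 0.25 = 11.25
  Term project 47 × 0.1 = 4.7
  Weekly reports 72 × 0.22 = 15.84
Sum = 59.26
59.26 < 60 → F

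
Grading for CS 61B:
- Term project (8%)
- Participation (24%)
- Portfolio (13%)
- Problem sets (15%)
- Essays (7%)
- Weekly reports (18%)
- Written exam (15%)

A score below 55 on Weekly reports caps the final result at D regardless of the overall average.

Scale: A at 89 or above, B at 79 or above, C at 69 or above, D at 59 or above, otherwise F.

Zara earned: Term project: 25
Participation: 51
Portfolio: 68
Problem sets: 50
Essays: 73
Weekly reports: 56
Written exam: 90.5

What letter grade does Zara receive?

D

Weekly reports score 56 ≥ 55: minimum met.
Weighted total:
  Term project 25 × 0.08 = 2
  Participation 51 × 0.24 = 12.24
  Portfolio 68 × 0.13 = 8.84
  Problem sets 50 × 0.15 = 7.5
  Essays 73 × 0.07 = 5.11
  Weekly reports 56 × 0.18 = 10.08
  Written exam 90.5 × 0.15 = 13.575
Sum = 59.345
59.345 is ≥ 59 and < 69 → D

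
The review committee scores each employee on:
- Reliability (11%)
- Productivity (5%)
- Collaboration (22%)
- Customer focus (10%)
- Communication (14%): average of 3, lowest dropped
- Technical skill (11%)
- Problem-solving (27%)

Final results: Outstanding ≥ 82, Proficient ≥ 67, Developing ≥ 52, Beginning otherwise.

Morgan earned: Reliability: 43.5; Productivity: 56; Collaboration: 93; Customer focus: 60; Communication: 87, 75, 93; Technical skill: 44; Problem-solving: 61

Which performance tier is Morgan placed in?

Proficient

Communication: drop 75 → average of remaining 2 = 180/2 = 90
Weighted total:
  Reliability 43.5 × 0.11 = 4.785
  Productivity 56 × 0.05 = 2.8
  Collaboration 93 × 0.22 = 20.46
  Customer focus 60 × 0.1 = 6
  Communication 90 × 0.14 = 12.6
  Technical skill 44 × 0.11 = 4.84
  Problem-solving 61 × 0.27 = 16.47
Sum = 67.955
67.955 is ≥ 67 and < 82 → Proficient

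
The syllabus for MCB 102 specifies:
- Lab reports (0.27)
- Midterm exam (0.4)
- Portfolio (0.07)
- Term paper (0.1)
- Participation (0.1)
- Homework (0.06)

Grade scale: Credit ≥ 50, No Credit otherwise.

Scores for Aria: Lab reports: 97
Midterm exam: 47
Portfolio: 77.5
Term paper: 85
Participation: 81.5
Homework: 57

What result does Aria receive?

Weighted total:
  Lab reports 97 × 0.27 = 26.19
  Midterm exam 47 × 0.4 = 18.8
  Portfolio 77.5 × 0.07 = 5.425
  Term paper 85 × 0.1 = 8.5
  Participation 81.5 × 0.1 = 8.15
  Homework 57 × 0.06 = 3.42
Sum = 70.485
70.485 ≥ 50 → Credit

Credit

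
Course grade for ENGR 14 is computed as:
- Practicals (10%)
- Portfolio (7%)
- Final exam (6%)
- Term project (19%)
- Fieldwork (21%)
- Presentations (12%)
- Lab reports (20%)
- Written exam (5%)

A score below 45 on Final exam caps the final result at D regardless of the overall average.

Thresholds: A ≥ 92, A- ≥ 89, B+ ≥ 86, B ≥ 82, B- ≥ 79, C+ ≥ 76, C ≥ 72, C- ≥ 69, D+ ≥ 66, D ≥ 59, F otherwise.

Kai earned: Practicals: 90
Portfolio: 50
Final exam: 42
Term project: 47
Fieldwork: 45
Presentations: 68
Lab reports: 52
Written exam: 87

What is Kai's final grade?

Final exam score 42 < 45: minimum not met.
Weighted total:
  Practicals 90 × 0.1 = 9
  Portfolio 50 × 0.07 = 3.5
  Final exam 42 × 0.06 = 2.52
  Term project 47 × 0.19 = 8.93
  Fieldwork 45 × 0.21 = 9.45
  Presentations 68 × 0.12 = 8.16
  Lab reports 52 × 0.2 = 10.4
  Written exam 87 × 0.05 = 4.35
Sum = 56.31
56.31 would be F; cap at D applies → F.

F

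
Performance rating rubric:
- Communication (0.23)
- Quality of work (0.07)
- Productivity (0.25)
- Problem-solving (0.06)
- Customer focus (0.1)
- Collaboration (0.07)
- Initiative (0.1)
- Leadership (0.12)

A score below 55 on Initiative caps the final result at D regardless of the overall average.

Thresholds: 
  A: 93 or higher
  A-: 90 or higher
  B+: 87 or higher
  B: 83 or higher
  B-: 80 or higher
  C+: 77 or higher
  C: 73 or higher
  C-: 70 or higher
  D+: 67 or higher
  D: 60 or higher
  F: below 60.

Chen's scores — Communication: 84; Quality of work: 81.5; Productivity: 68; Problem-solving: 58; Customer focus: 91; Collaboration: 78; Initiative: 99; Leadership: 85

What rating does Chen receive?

Initiative score 99 ≥ 55: minimum met.
Weighted total:
  Communication 84 × 0.23 = 19.32
  Quality of work 81.5 × 0.07 = 5.705
  Productivity 68 × 0.25 = 17
  Problem-solving 58 × 0.06 = 3.48
  Customer focus 91 × 0.1 = 9.1
  Collaboration 78 × 0.07 = 5.46
  Initiative 99 × 0.1 = 9.9
  Leadership 85 × 0.12 = 10.2
Sum = 80.165
80.165 is ≥ 80 and < 83 → B-

B-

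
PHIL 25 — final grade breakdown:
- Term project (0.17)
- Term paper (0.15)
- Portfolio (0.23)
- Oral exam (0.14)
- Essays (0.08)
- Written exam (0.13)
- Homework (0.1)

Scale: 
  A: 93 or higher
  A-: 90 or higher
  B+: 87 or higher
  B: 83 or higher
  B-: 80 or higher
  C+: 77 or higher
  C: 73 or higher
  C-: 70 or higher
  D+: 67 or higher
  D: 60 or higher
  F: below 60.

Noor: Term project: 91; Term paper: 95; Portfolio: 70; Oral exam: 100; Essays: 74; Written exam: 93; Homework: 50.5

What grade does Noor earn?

Weighted total:
  Term project 91 × 0.17 = 15.47
  Term paper 95 × 0.15 = 14.25
  Portfolio 70 × 0.23 = 16.1
  Oral exam 100 × 0.14 = 14
  Essays 74 × 0.08 = 5.92
  Written exam 93 × 0.13 = 12.09
  Homework 50.5 × 0.1 = 5.05
Sum = 82.88
82.88 is ≥ 80 and < 83 → B-

B-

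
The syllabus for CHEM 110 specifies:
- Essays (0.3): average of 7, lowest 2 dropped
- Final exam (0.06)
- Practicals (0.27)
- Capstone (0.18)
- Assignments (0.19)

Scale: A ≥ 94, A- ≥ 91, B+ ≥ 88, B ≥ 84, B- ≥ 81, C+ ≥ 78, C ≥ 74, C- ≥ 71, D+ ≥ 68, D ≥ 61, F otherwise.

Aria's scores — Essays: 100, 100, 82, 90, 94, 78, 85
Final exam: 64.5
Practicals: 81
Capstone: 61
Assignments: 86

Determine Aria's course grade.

B-

Essays: drop 78, 82 → average of remaining 5 = 469/5 = 93.8
Weighted total:
  Essays 93.8 × 0.3 = 28.14
  Final exam 64.5 × 0.06 = 3.87
  Practicals 81 × 0.27 = 21.87
  Capstone 61 × 0.18 = 10.98
  Assignments 86 × 0.19 = 16.34
Sum = 81.2
81.2 is ≥ 81 and < 84 → B-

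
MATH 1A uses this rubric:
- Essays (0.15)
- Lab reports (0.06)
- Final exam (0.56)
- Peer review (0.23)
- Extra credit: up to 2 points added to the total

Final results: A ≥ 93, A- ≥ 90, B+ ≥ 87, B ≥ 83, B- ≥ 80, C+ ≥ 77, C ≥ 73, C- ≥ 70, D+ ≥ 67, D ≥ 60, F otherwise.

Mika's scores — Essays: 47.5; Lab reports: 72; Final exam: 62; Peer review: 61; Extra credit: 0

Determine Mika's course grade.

D

Weighted total:
  Essays 47.5 × 0.15 = 7.125
  Lab reports 72 × 0.06 = 4.32
  Final exam 62 × 0.56 = 34.72
  Peer review 61 × 0.23 = 14.03
Sum = 60.195
Extra credit: 60.195 + 0 = 60.195
60.195 is ≥ 60 and < 67 → D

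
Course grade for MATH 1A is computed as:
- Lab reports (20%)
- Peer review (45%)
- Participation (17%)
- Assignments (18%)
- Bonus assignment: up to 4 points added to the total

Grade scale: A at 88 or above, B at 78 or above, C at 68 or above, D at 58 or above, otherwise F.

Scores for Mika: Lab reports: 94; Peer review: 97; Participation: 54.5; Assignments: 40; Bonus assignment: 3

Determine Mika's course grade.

B

Weighted total:
  Lab reports 94 × 0.2 = 18.8
  Peer review 97 × 0.45 = 43.65
  Participation 54.5 × 0.17 = 9.265
  Assignments 40 × 0.18 = 7.2
Sum = 78.915
Bonus assignment: 78.915 + 3 = 81.915
81.915 is ≥ 78 and < 88 → B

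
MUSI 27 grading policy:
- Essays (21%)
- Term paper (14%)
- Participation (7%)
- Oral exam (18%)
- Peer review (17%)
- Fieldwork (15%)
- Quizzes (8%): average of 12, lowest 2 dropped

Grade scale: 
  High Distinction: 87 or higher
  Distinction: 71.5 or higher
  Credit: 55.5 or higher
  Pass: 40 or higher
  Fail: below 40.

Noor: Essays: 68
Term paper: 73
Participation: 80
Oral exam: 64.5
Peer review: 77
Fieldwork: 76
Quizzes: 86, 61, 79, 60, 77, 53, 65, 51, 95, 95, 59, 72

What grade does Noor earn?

Distinction

Quizzes: drop 51, 53 → average of remaining 10 = 749/10 = 74.9
Weighted total:
  Essays 68 × 0.21 = 14.28
  Term paper 73 × 0.14 = 10.22
  Participation 80 × 0.07 = 5.6
  Oral exam 64.5 × 0.18 = 11.61
  Peer review 77 × 0.17 = 13.09
  Fieldwork 76 × 0.15 = 11.4
  Quizzes 74.9 × 0.08 = 5.992
Sum = 72.192
72.192 is ≥ 71.5 and < 87 → Distinction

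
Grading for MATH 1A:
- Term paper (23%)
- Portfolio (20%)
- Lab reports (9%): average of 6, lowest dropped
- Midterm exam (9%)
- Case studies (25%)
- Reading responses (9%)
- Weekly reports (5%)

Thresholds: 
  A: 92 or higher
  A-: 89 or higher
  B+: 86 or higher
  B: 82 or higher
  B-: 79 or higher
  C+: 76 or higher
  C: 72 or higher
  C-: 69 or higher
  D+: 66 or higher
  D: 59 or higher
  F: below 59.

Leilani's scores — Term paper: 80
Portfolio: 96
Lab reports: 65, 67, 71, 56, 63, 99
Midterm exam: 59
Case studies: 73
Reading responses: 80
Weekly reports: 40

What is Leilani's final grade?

Lab reports: drop 56 → average of remaining 5 = 365/5 = 73
Weighted total:
  Term paper 80 × 0.23 = 18.4
  Portfolio 96 × 0.2 = 19.2
  Lab reports 73 × 0.09 = 6.57
  Midterm exam 59 × 0.09 = 5.31
  Case studies 73 × 0.25 = 18.25
  Reading responses 80 × 0.09 = 7.2
  Weekly reports 40 × 0.05 = 2
Sum = 76.93
76.93 is ≥ 76 and < 79 → C+

C+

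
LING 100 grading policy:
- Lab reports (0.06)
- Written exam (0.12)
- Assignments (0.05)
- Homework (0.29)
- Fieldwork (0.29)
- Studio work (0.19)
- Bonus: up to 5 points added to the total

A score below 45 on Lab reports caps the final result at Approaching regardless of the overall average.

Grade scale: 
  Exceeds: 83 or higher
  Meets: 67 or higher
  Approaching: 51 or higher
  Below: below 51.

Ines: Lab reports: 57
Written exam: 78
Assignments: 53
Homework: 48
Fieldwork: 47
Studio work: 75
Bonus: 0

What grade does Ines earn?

Lab reports score 57 ≥ 45: minimum met.
Weighted total:
  Lab reports 57 × 0.06 = 3.42
  Written exam 78 × 0.12 = 9.36
  Assignments 53 × 0.05 = 2.65
  Homework 48 × 0.29 = 13.92
  Fieldwork 47 × 0.29 = 13.63
  Studio work 75 × 0.19 = 14.25
Sum = 57.23
Bonus: 57.23 + 0 = 57.23
57.23 is ≥ 51 and < 67 → Approaching

Approaching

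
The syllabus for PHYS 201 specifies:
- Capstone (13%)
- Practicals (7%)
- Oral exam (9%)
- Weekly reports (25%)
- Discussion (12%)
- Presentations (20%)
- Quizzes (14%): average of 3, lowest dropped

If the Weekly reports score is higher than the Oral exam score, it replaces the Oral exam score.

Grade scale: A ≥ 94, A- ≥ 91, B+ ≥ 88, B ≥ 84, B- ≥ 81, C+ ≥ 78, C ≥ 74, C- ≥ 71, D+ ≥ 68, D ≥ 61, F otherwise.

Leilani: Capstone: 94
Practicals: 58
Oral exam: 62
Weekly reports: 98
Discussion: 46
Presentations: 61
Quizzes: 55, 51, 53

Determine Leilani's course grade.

C

Quizzes: drop 51 → average of remaining 2 = 108/2 = 54
Weekly reports (98) > Oral exam (62), so Oral exam counts as 98.
Weighted total:
  Capstone 94 × 0.13 = 12.22
  Practicals 58 × 0.07 = 4.06
  Oral exam 98 × 0.09 = 8.82
  Weekly reports 98 × 0.25 = 24.5
  Discussion 46 × 0.12 = 5.52
  Presentations 61 × 0.2 = 12.2
  Quizzes 54 × 0.14 = 7.56
Sum = 74.88
74.88 is ≥ 74 and < 78 → C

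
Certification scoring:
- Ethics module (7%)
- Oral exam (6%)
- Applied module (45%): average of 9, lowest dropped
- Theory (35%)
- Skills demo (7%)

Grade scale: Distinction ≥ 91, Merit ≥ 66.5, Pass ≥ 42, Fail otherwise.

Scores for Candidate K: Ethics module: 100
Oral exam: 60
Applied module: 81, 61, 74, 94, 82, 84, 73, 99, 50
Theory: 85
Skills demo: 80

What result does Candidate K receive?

Merit

Applied module: drop 50 → average of remaining 8 = 648/8 = 81
Weighted total:
  Ethics module 100 × 0.07 = 7
  Oral exam 60 × 0.06 = 3.6
  Applied module 81 × 0.45 = 36.45
  Theory 85 × 0.35 = 29.75
  Skills demo 80 × 0.07 = 5.6
Sum = 82.4
82.4 is ≥ 66.5 and < 91 → Merit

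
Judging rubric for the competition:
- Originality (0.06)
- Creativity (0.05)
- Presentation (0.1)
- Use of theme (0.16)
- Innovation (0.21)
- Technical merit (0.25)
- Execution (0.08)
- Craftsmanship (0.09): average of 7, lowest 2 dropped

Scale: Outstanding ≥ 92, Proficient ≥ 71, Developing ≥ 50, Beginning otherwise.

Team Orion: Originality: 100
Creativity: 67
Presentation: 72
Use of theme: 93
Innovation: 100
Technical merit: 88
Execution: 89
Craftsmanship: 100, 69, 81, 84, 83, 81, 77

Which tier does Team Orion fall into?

Craftsmanship: drop 69, 77 → average of remaining 5 = 429/5 = 85.8
Weighted total:
  Originality 100 × 0.06 = 6
  Creativity 67 × 0.05 = 3.35
  Presentation 72 × 0.1 = 7.2
  Use of theme 93 × 0.16 = 14.88
  Innovation 100 × 0.21 = 21
  Technical merit 88 × 0.25 = 22
  Execution 89 × 0.08 = 7.12
  Craftsmanship 85.8 × 0.09 = 7.722
Sum = 89.272
89.272 is ≥ 71 and < 92 → Proficient

Proficient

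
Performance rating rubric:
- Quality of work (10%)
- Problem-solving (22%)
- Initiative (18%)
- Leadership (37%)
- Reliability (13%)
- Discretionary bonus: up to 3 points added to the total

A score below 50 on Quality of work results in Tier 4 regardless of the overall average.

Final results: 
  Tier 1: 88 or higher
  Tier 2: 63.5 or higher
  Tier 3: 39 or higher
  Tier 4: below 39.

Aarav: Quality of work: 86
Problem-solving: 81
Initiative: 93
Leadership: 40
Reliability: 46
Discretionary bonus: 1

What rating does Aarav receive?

Tier 2

Quality of work score 86 ≥ 50: minimum met.
Weighted total:
  Quality of work 86 × 0.1 = 8.6
  Problem-solving 81 × 0.22 = 17.82
  Initiative 93 × 0.18 = 16.74
  Leadership 40 × 0.37 = 14.8
  Reliability 46 × 0.13 = 5.98
Sum = 63.94
Discretionary bonus: 63.94 + 1 = 64.94
64.94 is ≥ 63.5 and < 88 → Tier 2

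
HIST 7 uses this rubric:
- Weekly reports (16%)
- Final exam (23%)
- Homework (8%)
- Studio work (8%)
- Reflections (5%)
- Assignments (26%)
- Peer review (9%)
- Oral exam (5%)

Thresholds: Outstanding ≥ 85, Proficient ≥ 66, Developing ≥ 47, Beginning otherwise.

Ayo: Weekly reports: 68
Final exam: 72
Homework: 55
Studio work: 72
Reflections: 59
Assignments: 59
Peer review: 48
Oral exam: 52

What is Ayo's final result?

Developing

Weighted total:
  Weekly reports 68 × 0.16 = 10.88
  Final exam 72 × 0.23 = 16.56
  Homework 55 × 0.08 = 4.4
  Studio work 72 × 0.08 = 5.76
  Reflections 59 × 0.05 = 2.95
  Assignments 59 × 0.26 = 15.34
  Peer review 48 × 0.09 = 4.32
  Oral exam 52 × 0.05 = 2.6
Sum = 62.81
62.81 is ≥ 47 and < 66 → Developing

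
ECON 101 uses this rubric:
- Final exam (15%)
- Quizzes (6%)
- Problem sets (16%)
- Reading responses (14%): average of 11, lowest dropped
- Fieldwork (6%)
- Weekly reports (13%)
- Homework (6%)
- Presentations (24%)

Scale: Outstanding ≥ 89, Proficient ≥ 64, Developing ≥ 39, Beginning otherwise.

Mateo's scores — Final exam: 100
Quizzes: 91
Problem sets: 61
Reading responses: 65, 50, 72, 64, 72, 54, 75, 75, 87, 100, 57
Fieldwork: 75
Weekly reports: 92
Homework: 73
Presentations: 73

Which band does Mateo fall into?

Reading responses: drop 50 → average of remaining 10 = 721/10 = 72.1
Weighted total:
  Final exam 100 × 0.15 = 15
  Quizzes 91 × 0.06 = 5.46
  Problem sets 61 × 0.16 = 9.76
  Reading responses 72.1 × 0.14 = 10.094
  Fieldwork 75 × 0.06 = 4.5
  Weekly reports 92 × 0.13 = 11.96
  Homework 73 × 0.06 = 4.38
  Presentations 73 × 0.24 = 17.52
Sum = 78.674
78.674 is ≥ 64 and < 89 → Proficient

Proficient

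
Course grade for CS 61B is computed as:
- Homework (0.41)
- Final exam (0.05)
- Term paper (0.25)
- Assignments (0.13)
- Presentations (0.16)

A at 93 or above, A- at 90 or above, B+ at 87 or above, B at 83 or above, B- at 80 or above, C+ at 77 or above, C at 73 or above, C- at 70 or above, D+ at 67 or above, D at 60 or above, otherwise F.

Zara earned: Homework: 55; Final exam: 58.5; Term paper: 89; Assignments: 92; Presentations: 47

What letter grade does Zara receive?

D+

Weighted total:
  Homework 55 × 0.41 = 22.55
  Final exam 58.5 × 0.05 = 2.925
  Term paper 89 × 0.25 = 22.25
  Assignments 92 × 0.13 = 11.96
  Presentations 47 × 0.16 = 7.52
Sum = 67.205
67.205 is ≥ 67 and < 70 → D+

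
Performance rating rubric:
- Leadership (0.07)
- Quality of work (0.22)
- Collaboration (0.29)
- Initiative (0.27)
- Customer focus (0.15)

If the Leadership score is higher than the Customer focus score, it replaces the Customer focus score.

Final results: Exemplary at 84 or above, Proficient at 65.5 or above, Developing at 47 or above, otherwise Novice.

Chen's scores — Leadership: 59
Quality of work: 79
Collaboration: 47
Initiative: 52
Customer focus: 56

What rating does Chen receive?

Developing

Leadership (59) > Customer focus (56), so Customer focus counts as 59.
Weighted total:
  Leadership 59 × 0.07 = 4.13
  Quality of work 79 × 0.22 = 17.38
  Collaboration 47 × 0.29 = 13.63
  Initiative 52 × 0.27 = 14.04
  Customer focus 59 × 0.15 = 8.85
Sum = 58.03
58.03 is ≥ 47 and < 65.5 → Developing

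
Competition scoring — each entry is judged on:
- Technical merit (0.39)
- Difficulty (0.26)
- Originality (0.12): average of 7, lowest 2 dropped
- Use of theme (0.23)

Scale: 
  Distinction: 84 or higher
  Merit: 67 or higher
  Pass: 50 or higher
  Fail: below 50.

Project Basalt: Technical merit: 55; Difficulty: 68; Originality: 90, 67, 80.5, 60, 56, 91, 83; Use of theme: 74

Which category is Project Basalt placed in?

Originality: drop 56, 60 → average of remaining 5 = 411.5/5 = 82.3
Weighted total:
  Technical merit 55 × 0.39 = 21.45
  Difficulty 68 × 0.26 = 17.68
  Originality 82.3 × 0.12 = 9.876
  Use of theme 74 × 0.23 = 17.02
Sum = 66.026
66.026 is ≥ 50 and < 67 → Pass

Pass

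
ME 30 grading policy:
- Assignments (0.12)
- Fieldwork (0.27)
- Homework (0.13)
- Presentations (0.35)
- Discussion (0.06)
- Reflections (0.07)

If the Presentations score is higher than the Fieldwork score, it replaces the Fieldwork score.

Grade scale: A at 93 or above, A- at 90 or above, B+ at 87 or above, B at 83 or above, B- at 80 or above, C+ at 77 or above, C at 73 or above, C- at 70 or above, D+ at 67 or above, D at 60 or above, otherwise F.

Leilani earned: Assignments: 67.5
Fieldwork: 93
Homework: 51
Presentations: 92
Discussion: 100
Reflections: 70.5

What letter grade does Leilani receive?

Presentations (92) ≤ Fieldwork (93), so Fieldwork stays at 93.
Weighted total:
  Assignments 67.5 × 0.12 = 8.1
  Fieldwork 93 × 0.27 = 25.11
  Homework 51 × 0.13 = 6.63
  Presentations 92 × 0.35 = 32.2
  Discussion 100 × 0.06 = 6
  Reflections 70.5 × 0.07 = 4.935
Sum = 82.975
82.975 is ≥ 80 and < 83 → B-

B-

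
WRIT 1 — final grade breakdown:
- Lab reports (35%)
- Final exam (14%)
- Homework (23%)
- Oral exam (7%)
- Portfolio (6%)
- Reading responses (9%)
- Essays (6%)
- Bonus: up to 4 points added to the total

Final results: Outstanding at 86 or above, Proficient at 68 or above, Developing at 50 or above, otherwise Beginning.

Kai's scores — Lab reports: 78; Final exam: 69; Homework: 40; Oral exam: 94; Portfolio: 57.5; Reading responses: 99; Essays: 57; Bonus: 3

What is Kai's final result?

Proficient

Weighted total:
  Lab reports 78 × 0.35 = 27.3
  Final exam 69 × 0.14 = 9.66
  Homework 40 × 0.23 = 9.2
  Oral exam 94 × 0.07 = 6.58
  Portfolio 57.5 × 0.06 = 3.45
  Reading responses 99 × 0.09 = 8.91
  Essays 57 × 0.06 = 3.42
Sum = 68.52
Bonus: 68.52 + 3 = 71.52
71.52 is ≥ 68 and < 86 → Proficient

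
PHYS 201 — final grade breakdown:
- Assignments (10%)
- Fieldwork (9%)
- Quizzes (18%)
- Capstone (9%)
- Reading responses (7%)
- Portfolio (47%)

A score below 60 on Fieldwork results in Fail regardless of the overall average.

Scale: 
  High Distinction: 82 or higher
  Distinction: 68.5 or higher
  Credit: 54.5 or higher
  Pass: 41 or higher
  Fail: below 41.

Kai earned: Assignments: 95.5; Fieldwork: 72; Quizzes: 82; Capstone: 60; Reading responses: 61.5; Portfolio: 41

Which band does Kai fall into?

Credit

Fieldwork score 72 ≥ 60: minimum met.
Weighted total:
  Assignments 95.5 × 0.1 = 9.55
  Fieldwork 72 × 0.09 = 6.48
  Quizzes 82 × 0.18 = 14.76
  Capstone 60 × 0.09 = 5.4
  Reading responses 61.5 × 0.07 = 4.305
  Portfolio 41 × 0.47 = 19.27
Sum = 59.765
59.765 is ≥ 54.5 and < 68.5 → Credit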